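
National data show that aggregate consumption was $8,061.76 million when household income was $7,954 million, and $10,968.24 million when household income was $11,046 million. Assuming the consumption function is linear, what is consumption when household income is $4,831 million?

MPC = (10968.24 − 8061.76)/(11046 − 7954) = 2906.48/3092 = 0.94
a = 8061.76 − 0.94(7954) = 8061.76 − 7476.76 = 585
C = 585 + 0.94(4831) = 585 + 4541.14 = 5126.14

C = 5126.14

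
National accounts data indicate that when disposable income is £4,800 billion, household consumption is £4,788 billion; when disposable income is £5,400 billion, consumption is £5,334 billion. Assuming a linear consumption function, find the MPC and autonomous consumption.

MPC = 0.91; a = 420

MPC = ΔC/ΔY = (5334 − 4788)/(5400 − 4800) = 546/600 = 0.91
a = C − MPC·Y = 4788 − 0.91(4800) = 4788 − 4368 = 420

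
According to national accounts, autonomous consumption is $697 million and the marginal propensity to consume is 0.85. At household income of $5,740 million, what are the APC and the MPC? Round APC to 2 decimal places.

MPC = 0.85 (the slope of the consumption function)
C = 697 + 0.85(5740) = 5576, so APC = 5576/5740 = 0.97

APC = 0.97; MPC = 0.85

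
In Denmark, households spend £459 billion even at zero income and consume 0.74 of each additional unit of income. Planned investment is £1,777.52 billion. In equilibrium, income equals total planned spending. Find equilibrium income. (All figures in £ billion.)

Y = 8602

Y = C + I = 459 + 0.74Y + 1777.52
Y − 0.74Y = 2236.52
0.26Y = 2236.52, so Y = 2236.52/0.26 = 8602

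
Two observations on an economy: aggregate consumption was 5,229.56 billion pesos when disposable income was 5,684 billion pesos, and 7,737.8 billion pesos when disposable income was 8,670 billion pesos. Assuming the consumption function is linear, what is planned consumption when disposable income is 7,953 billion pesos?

C = 7135.52

MPC = (7737.8 − 5229.56)/(8670 − 5684) = 2508.24/2986 = 0.84
a = 5229.56 − 0.84(5684) = 5229.56 − 4774.56 = 455
C = 455 + 0.84(7953) = 455 + 6680.52 = 7135.52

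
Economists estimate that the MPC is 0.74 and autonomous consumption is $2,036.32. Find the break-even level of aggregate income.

Y = 7832

At break-even, C = Y: 2036.32 + 0.74Y = Y
0.26Y = 2036.32, so Y = 2036.32/0.26 = 7832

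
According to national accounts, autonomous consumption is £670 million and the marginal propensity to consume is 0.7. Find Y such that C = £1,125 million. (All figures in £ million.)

670 + 0.7Y = 1125
0.7Y = 455, so Y = 455/0.7 = 650

Y = 650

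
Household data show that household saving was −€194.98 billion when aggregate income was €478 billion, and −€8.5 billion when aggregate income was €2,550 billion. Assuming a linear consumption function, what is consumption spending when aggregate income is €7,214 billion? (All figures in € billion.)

MPS = ΔS/ΔY = (-8.5 − (-194.98))/(2550 − 478) = 186.48/2072 = 0.09
MPC = 1 − MPS = 0.91
Autonomous saving = -194.98 − 0.09(478) = -238, so a = 238
C = 238 + 0.91(7214) = 238 + 6564.74 = 6802.74

C = 6802.74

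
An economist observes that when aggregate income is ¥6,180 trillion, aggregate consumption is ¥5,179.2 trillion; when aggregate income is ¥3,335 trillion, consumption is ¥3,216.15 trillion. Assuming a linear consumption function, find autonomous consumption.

a = 915

MPC = ΔC/ΔY = (5179.2 − 3216.15)/(6180 − 3335) = 1963.05/2845 = 0.69
a = C − MPC·Y = 3216.15 − 0.69(3335) = 3216.15 − 2301.15 = 915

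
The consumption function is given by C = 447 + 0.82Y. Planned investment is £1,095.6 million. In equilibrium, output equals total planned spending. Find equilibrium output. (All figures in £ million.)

Y = 8570

Y = C + I = 447 + 0.82Y + 1095.6
Y − 0.82Y = 1542.6
0.18Y = 1542.6, so Y = 1542.6/0.18 = 8570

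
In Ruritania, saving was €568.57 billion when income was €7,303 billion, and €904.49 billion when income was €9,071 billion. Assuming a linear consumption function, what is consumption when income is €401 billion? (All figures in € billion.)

C = 1143.81

MPS = ΔS/ΔY = (904.49 − 568.57)/(9071 − 7303) = 335.92/1768 = 0.19
MPC = 1 − MPS = 0.81
Autonomous saving = 568.57 − 0.19(7303) = -819, so a = 819
C = 819 + 0.81(401) = 819 + 324.81 = 1143.81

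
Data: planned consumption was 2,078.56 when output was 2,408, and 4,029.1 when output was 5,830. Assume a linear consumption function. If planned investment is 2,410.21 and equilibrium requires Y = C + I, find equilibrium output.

MPC = (4029.1 − 2078.56)/(5830 − 2408) = 1950.54/3422 = 0.57
a = 2078.56 − 0.57(2408) = 706
Equilibrium: Y = 706 + 0.57Y + 2410.21
0.43Y = 3116.21, so Y = 3116.21/0.43 = 7247

Y = 7247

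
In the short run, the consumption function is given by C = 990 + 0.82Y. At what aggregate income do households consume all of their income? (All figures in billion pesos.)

Y = 5500

At break-even, C = Y: 990 + 0.82Y = Y
0.18Y = 990, so Y = 990/0.18 = 5500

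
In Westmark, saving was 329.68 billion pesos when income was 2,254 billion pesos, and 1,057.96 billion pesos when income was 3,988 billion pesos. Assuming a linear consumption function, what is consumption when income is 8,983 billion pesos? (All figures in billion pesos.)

MPS = ΔS/ΔY = (1057.96 − 329.68)/(3988 − 2254) = 728.28/1734 = 0.42
MPC = 1 − MPS = 0.58
Autonomous saving = 329.68 − 0.42(2254) = -617, so a = 617
C = 617 + 0.58(8983) = 617 + 5210.14 = 5827.14

C = 5827.14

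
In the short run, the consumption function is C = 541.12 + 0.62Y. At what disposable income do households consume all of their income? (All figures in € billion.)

Y = 1424

At break-even, C = Y: 541.12 + 0.62Y = Y
0.38Y = 541.12, so Y = 541.12/0.38 = 1424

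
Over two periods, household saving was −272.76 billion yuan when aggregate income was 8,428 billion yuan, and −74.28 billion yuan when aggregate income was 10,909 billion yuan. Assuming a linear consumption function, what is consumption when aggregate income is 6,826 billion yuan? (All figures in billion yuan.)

C = 7226.92

MPS = ΔS/ΔY = (-74.28 − (-272.76))/(10909 − 8428) = 198.48/2481 = 0.08
MPC = 1 − MPS = 0.92
Autonomous saving = -272.76 − 0.08(8428) = -947, so a = 947
C = 947 + 0.92(6826) = 947 + 6279.92 = 7226.92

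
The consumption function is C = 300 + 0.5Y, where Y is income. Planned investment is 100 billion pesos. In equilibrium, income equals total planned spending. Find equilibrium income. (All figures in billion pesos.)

Y = C + I = 300 + 0.5Y + 100
Y − 0.5Y = 400
0.5Y = 400, so Y = 400/0.5 = 800

Y = 800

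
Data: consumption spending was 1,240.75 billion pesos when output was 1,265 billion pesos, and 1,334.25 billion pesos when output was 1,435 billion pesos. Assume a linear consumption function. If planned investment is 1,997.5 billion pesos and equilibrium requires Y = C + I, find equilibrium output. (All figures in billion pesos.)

MPC = (1334.25 − 1240.75)/(1435 − 1265) = 93.5/170 = 0.55
a = 1240.75 − 0.55(1265) = 545
Equilibrium: Y = 545 + 0.55Y + 1997.5
0.45Y = 2542.5, so Y = 2542.5/0.45 = 5650

Y = 5650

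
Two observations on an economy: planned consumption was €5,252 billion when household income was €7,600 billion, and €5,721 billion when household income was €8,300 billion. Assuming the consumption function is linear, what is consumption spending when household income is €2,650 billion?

C = 1935.5

MPC = (5721 − 5252)/(8300 − 7600) = 469/700 = 0.67
a = 5252 − 0.67(7600) = 5252 − 5092 = 160
C = 160 + 0.67(2650) = 160 + 1775.5 = 1935.5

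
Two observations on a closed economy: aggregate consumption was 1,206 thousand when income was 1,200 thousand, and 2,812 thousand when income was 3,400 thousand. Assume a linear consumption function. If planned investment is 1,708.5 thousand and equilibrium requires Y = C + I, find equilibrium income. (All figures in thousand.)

Y = 7550

MPC = (2812 − 1206)/(3400 − 1200) = 1606/2200 = 0.73
a = 1206 − 0.73(1200) = 330
Equilibrium: Y = 330 + 0.73Y + 1708.5
0.27Y = 2038.5, so Y = 2038.5/0.27 = 7550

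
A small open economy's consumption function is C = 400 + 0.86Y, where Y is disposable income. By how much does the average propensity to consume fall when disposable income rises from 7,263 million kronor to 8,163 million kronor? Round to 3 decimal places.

ΔAPC = 0.006

At Y = 7263: C = 400 + 0.86(7263) = 6646.18, APC = 6646.18/7263 = 0.9151
At Y = 8163: C = 7420.18, APC = 7420.18/8163 = 0.9090
Fall in APC = 0.9151 − 0.9090 = 0.0061 ≈ 0.006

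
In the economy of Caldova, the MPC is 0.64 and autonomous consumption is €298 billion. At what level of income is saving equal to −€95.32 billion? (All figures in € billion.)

Y = 563

S = Y − C = -298 + 0.36Y
-298 + 0.36Y = -95.32, so 0.36Y = 202.68 and Y = 563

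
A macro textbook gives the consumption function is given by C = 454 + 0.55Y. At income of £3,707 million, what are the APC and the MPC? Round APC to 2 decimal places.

APC = 0.67; MPC = 0.55

MPC = 0.55 (the slope of the consumption function)
C = 454 + 0.55(3707) = 2492.85, so APC = 2492.85/3707 = 0.67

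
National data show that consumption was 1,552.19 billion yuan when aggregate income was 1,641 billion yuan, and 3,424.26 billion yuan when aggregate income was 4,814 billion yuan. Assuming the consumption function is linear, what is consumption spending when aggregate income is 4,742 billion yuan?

MPC = (3424.26 − 1552.19)/(4814 − 1641) = 1872.07/3173 = 0.59
a = 1552.19 − 0.59(1641) = 1552.19 − 968.19 = 584
C = 584 + 0.59(4742) = 584 + 2797.78 = 3381.78

C = 3381.78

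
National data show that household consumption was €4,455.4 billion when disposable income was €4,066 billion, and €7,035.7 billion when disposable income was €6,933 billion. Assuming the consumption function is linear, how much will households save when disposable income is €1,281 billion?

MPC = (7035.7 − 4455.4)/(6933 − 4066) = 2580.3/2867 = 0.9
a = 4455.4 − 0.9(4066) = 4455.4 − 3659.4 = 796
C = 796 + 0.9(1281) = 1948.9
S = 1281 − 1948.9 = -667.9

S = -667.9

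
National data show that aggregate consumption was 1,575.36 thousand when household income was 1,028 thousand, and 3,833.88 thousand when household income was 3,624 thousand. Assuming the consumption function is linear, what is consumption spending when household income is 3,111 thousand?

C = 3387.57

MPC = (3833.88 − 1575.36)/(3624 − 1028) = 2258.52/2596 = 0.87
a = 1575.36 − 0.87(1028) = 1575.36 − 894.36 = 681
C = 681 + 0.87(3111) = 681 + 2706.57 = 3387.57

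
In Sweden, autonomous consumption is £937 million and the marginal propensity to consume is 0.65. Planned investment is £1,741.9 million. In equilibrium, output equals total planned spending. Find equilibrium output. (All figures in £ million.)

Y = 7654

Y = C + I = 937 + 0.65Y + 1741.9
Y − 0.65Y = 2678.9
0.35Y = 2678.9, so Y = 2678.9/0.35 = 7654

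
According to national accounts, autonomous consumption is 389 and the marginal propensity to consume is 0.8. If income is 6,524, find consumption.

C = 389 + 0.8(6524) = 389 + 5219.2 = 5608.2

C = 5608.2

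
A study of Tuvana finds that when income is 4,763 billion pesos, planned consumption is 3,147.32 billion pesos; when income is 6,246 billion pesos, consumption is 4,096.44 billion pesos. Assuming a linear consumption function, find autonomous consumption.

MPC = ΔC/ΔY = (4096.44 − 3147.32)/(6246 − 4763) = 949.12/1483 = 0.64
a = C − MPC·Y = 3147.32 − 0.64(4763) = 3147.32 − 3048.32 = 99

a = 99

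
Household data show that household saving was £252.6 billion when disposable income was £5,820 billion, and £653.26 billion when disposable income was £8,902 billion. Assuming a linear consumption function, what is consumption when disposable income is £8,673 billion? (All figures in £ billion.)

C = 8049.51

MPS = ΔS/ΔY = (653.26 − 252.6)/(8902 − 5820) = 400.66/3082 = 0.13
MPC = 1 − MPS = 0.87
Autonomous saving = 252.6 − 0.13(5820) = -504, so a = 504
C = 504 + 0.87(8673) = 504 + 7545.51 = 8049.51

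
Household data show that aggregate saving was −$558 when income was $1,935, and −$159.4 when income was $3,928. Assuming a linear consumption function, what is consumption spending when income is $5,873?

C = 5643.4

MPS = ΔS/ΔY = (-159.4 − (-558))/(3928 − 1935) = 398.6/1993 = 0.2
MPC = 1 − MPS = 0.8
Autonomous saving = -558 − 0.2(1935) = -945, so a = 945
C = 945 + 0.8(5873) = 945 + 4698.4 = 5643.4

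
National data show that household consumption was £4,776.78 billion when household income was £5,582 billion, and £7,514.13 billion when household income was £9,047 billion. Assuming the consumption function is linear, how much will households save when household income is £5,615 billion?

MPC = (7514.13 − 4776.78)/(9047 − 5582) = 2737.35/3465 = 0.79
a = 4776.78 − 0.79(5582) = 4776.78 − 4409.78 = 367
C = 367 + 0.79(5615) = 4802.85
S = 5615 − 4802.85 = 812.15

S = 812.15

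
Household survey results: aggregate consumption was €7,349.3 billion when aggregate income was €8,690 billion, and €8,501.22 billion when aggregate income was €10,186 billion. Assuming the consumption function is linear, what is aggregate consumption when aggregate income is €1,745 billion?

MPC = (8501.22 − 7349.3)/(10186 − 8690) = 1151.92/1496 = 0.77
a = 7349.3 − 0.77(8690) = 7349.3 − 6691.3 = 658
C = 658 + 0.77(1745) = 658 + 1343.65 = 2001.65

C = 2001.65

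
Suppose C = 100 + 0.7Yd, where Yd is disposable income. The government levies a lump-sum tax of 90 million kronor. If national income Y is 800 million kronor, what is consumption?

C = 597

Yd = Y − T = 800 − 90 = 710
C = 100 + 0.7(710) = 100 + 497 = 597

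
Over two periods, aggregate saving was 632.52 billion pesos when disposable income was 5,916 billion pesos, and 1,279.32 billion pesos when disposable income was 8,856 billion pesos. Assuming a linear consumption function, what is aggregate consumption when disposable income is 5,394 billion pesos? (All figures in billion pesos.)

C = 4876.32

MPS = ΔS/ΔY = (1279.32 − 632.52)/(8856 − 5916) = 646.8/2940 = 0.22
MPC = 1 − MPS = 0.78
Autonomous saving = 632.52 − 0.22(5916) = -669, so a = 669
C = 669 + 0.78(5394) = 669 + 4207.32 = 4876.32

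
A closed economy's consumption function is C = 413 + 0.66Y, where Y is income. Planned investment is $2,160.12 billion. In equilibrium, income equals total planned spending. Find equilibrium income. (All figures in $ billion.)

Y = 7568

Y = C + I = 413 + 0.66Y + 2160.12
Y − 0.66Y = 2573.12
0.34Y = 2573.12, so Y = 2573.12/0.34 = 7568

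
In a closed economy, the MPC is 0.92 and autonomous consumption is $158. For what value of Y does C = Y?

At break-even, C = Y: 158 + 0.92Y = Y
0.08Y = 158, so Y = 158/0.08 = 1975

Y = 1975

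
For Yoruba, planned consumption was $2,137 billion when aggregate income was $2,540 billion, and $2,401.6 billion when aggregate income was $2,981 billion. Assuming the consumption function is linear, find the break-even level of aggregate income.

Y = 1532.5

MPC = (2401.6 − 2137)/(2981 − 2540) = 264.6/441 = 0.6
a = 2137 − 0.6(2540) = 2137 − 1524 = 613
Break-even: Y = a/(1−MPC) = 613/0.4 = 1532.5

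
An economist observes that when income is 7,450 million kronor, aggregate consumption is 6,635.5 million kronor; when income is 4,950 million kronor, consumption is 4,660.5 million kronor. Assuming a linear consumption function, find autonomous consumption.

MPC = ΔC/ΔY = (6635.5 − 4660.5)/(7450 − 4950) = 1975/2500 = 0.79
a = C − MPC·Y = 4660.5 − 0.79(4950) = 4660.5 − 3910.5 = 750

a = 750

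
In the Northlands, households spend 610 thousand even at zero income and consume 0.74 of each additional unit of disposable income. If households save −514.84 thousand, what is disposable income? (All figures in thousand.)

Y = 366

S = Y − C = -610 + 0.26Y
-610 + 0.26Y = -514.84, so 0.26Y = 95.16 and Y = 366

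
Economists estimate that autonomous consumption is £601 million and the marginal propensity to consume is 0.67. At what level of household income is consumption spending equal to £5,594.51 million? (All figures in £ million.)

Y = 7453

601 + 0.67Y = 5594.51
0.67Y = 4993.51, so Y = 4993.51/0.67 = 7453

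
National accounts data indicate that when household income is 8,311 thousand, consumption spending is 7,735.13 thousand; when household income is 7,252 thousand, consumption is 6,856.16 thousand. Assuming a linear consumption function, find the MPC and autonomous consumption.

MPC = ΔC/ΔY = (7735.13 − 6856.16)/(8311 − 7252) = 878.97/1059 = 0.83
a = C − MPC·Y = 6856.16 − 0.83(7252) = 6856.16 − 6019.16 = 837

MPC = 0.83; a = 837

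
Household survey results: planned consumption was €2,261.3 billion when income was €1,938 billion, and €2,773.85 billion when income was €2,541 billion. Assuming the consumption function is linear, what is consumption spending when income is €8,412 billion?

MPC = (2773.85 − 2261.3)/(2541 − 1938) = 512.55/603 = 0.85
a = 2261.3 − 0.85(1938) = 2261.3 − 1647.3 = 614
C = 614 + 0.85(8412) = 614 + 7150.2 = 7764.2

C = 7764.2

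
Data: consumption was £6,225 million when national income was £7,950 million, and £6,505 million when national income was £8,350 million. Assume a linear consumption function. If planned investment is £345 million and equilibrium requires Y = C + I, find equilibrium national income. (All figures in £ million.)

MPC = (6505 − 6225)/(8350 − 7950) = 280/400 = 0.7
a = 6225 − 0.7(7950) = 660
Equilibrium: Y = 660 + 0.7Y + 345
0.3Y = 1005, so Y = 1005/0.3 = 3350

Y = 3350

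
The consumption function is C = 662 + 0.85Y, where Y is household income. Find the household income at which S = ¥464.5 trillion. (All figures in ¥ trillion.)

S = Y − C = -662 + 0.15Y
-662 + 0.15Y = 464.5, so 0.15Y = 1126.5 and Y = 7510

Y = 7510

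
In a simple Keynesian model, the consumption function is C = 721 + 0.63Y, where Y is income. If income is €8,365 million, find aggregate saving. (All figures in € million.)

S = 2374.05

C = 721 + 0.63(8365) = 721 + 5269.95 = 5990.95
S = Y − C = 8365 − 5990.95 = 2374.05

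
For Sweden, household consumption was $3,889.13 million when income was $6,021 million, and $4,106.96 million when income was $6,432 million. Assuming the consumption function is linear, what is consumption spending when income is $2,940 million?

MPC = (4106.96 − 3889.13)/(6432 − 6021) = 217.83/411 = 0.53
a = 3889.13 − 0.53(6021) = 3889.13 − 3191.13 = 698
C = 698 + 0.53(2940) = 698 + 1558.2 = 2256.2

C = 2256.2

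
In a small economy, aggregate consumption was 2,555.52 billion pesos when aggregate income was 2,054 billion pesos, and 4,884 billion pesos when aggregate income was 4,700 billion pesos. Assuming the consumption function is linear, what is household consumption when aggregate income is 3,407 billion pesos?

C = 3746.16

MPC = (4884 − 2555.52)/(4700 − 2054) = 2328.48/2646 = 0.88
a = 2555.52 − 0.88(2054) = 2555.52 − 1807.52 = 748
C = 748 + 0.88(3407) = 748 + 2998.16 = 3746.16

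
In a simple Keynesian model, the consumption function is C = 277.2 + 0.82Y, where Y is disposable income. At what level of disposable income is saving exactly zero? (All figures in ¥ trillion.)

Y = 1540

At break-even, C = Y: 277.2 + 0.82Y = Y
0.18Y = 277.2, so Y = 277.2/0.18 = 1540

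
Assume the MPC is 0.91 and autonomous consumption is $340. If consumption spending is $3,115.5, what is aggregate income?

340 + 0.91Y = 3115.5
0.91Y = 2775.5, so Y = 2775.5/0.91 = 3050

Y = 3050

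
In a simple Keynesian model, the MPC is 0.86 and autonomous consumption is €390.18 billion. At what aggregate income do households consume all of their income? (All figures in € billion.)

At break-even, C = Y: 390.18 + 0.86Y = Y
0.14Y = 390.18, so Y = 390.18/0.14 = 2787

Y = 2787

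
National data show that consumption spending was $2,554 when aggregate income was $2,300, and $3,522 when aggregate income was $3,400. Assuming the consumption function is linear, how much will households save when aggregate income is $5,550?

S = 136

MPC = (3522 − 2554)/(3400 − 2300) = 968/1100 = 0.88
a = 2554 − 0.88(2300) = 2554 − 2024 = 530
C = 530 + 0.88(5550) = 5414
S = 5550 − 5414 = 136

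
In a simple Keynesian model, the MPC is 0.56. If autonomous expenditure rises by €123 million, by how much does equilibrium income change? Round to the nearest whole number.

The multiplier is 1/(1 − MPC) = 1/0.44.
ΔY = 123/0.44 = 279.55 ≈ 280

ΔY ≈ 280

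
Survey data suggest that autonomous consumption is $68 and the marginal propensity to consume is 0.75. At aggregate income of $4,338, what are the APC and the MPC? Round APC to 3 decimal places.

APC = 0.766; MPC = 0.75

MPC = 0.75 (the slope of the consumption function)
C = 68 + 0.75(4338) = 3321.5, so APC = 3321.5/4338 = 0.766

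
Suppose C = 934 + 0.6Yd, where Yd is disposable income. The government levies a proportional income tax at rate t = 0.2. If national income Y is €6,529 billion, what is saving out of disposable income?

Yd = (1 − 0.2)(6529) = 0.8(6529) = 5223.2
C = 934 + 0.6(5223.2) = 934 + 3133.92 = 4067.92
S = Yd − C = 5223.2 − 4067.92 = 1155.28

S = 1155.28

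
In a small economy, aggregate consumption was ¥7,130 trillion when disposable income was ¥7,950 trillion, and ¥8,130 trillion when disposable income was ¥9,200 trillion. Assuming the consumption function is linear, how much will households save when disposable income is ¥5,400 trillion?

MPC = (8130 − 7130)/(9200 − 7950) = 1000/1250 = 0.8
a = 7130 − 0.8(7950) = 7130 − 6360 = 770
C = 770 + 0.8(5400) = 5090
S = 5400 − 5090 = 310

S = 310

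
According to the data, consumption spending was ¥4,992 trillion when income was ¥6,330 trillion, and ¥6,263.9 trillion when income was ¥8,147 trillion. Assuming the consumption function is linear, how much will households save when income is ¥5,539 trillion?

MPC = (6263.9 − 4992)/(8147 − 6330) = 1271.9/1817 = 0.7
a = 4992 − 0.7(6330) = 4992 − 4431 = 561
C = 561 + 0.7(5539) = 4438.3
S = 5539 − 4438.3 = 1100.7

S = 1100.7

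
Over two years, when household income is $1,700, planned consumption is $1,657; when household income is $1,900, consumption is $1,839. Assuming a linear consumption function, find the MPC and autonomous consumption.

MPC = 0.91; a = 110

MPC = ΔC/ΔY = (1839 − 1657)/(1900 − 1700) = 182/200 = 0.91
a = C − MPC·Y = 1657 − 0.91(1700) = 1657 − 1547 = 110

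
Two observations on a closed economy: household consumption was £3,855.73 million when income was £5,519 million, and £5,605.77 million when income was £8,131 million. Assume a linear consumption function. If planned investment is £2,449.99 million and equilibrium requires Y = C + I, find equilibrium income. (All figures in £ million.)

Y = 7903

MPC = (5605.77 − 3855.73)/(8131 − 5519) = 1750.04/2612 = 0.67
a = 3855.73 − 0.67(5519) = 158
Equilibrium: Y = 158 + 0.67Y + 2449.99
0.33Y = 2607.99, so Y = 2607.99/0.33 = 7903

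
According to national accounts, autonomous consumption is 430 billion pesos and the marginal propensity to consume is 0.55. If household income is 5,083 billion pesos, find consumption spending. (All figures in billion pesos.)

C = 430 + 0.55(5083) = 430 + 2795.65 = 3225.65

C = 3225.65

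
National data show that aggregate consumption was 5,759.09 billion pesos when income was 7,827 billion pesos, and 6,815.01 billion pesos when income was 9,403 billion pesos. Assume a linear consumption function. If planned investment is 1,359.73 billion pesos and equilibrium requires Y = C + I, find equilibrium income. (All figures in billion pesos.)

Y = 5681

MPC = (6815.01 − 5759.09)/(9403 − 7827) = 1055.92/1576 = 0.67
a = 5759.09 − 0.67(7827) = 515
Equilibrium: Y = 515 + 0.67Y + 1359.73
0.33Y = 1874.73, so Y = 1874.73/0.33 = 5681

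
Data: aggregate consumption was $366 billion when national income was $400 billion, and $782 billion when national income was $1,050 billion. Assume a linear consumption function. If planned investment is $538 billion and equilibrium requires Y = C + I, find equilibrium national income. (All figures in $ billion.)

Y = 1800

MPC = (782 − 366)/(1050 − 400) = 416/650 = 0.64
a = 366 − 0.64(400) = 110
Equilibrium: Y = 110 + 0.64Y + 538
0.36Y = 648, so Y = 648/0.36 = 1800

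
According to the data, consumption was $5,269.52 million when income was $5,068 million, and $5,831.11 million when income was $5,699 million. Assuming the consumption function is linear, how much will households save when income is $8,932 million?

S = 223.52

MPC = (5831.11 − 5269.52)/(5699 − 5068) = 561.59/631 = 0.89
a = 5269.52 − 0.89(5068) = 5269.52 − 4510.52 = 759
C = 759 + 0.89(8932) = 8708.48
S = 8932 − 8708.48 = 223.52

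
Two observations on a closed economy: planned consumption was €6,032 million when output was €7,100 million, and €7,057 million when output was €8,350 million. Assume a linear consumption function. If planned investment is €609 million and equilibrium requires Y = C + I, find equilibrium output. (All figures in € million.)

MPC = (7057 − 6032)/(8350 − 7100) = 1025/1250 = 0.82
a = 6032 − 0.82(7100) = 210
Equilibrium: Y = 210 + 0.82Y + 609
0.18Y = 819, so Y = 819/0.18 = 4550

Y = 4550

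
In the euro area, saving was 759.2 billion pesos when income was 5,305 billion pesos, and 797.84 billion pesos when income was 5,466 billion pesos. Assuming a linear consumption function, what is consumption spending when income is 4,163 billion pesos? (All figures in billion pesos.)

MPS = ΔS/ΔY = (797.84 − 759.2)/(5466 − 5305) = 38.64/161 = 0.24
MPC = 1 − MPS = 0.76
Autonomous saving = 759.2 − 0.24(5305) = -514, so a = 514
C = 514 + 0.76(4163) = 514 + 3163.88 = 3677.88

C = 3677.88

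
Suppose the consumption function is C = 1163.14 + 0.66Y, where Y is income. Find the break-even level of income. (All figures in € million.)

Y = 3421

At break-even, C = Y: 1163.14 + 0.66Y = Y
0.34Y = 1163.14, so Y = 1163.14/0.34 = 3421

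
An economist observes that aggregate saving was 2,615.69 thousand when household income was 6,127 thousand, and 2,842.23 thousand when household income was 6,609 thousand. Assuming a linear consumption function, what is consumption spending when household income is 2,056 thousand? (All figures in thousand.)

C = 1353.68

MPS = ΔS/ΔY = (2842.23 − 2615.69)/(6609 − 6127) = 226.54/482 = 0.47
MPC = 1 − MPS = 0.53
Autonomous saving = 2615.69 − 0.47(6127) = -264, so a = 264
C = 264 + 0.53(2056) = 264 + 1089.68 = 1353.68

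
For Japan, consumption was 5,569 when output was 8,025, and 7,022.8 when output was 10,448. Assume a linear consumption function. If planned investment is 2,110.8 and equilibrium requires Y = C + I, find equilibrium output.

MPC = (7022.8 − 5569)/(10448 − 8025) = 1453.8/2423 = 0.6
a = 5569 − 0.6(8025) = 754
Equilibrium: Y = 754 + 0.6Y + 2110.8
0.4Y = 2864.8, so Y = 2864.8/0.4 = 7162

Y = 7162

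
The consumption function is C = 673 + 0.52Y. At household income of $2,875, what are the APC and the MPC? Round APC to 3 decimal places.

MPC = 0.52 (the slope of the consumption function)
C = 673 + 0.52(2875) = 2168, so APC = 2168/2875 = 0.754

APC = 0.754; MPC = 0.52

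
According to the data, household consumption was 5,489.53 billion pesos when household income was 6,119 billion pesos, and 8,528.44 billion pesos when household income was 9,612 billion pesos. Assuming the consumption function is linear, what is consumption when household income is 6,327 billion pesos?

C = 5670.49

MPC = (8528.44 − 5489.53)/(9612 − 6119) = 3038.91/3493 = 0.87
a = 5489.53 − 0.87(6119) = 5489.53 − 5323.53 = 166
C = 166 + 0.87(6327) = 166 + 5504.49 = 5670.49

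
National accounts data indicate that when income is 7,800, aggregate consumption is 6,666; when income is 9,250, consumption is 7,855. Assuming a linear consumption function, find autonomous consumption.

a = 270

MPC = ΔC/ΔY = (7855 − 6666)/(9250 − 7800) = 1189/1450 = 0.82
a = C − MPC·Y = 6666 − 0.82(7800) = 6666 − 6396 = 270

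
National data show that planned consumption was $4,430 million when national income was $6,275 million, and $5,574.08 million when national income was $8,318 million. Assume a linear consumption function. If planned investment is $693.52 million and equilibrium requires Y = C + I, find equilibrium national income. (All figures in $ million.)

MPC = (5574.08 − 4430)/(8318 − 6275) = 1144.08/2043 = 0.56
a = 4430 − 0.56(6275) = 916
Equilibrium: Y = 916 + 0.56Y + 693.52
0.44Y = 1609.52, so Y = 1609.52/0.44 = 3658

Y = 3658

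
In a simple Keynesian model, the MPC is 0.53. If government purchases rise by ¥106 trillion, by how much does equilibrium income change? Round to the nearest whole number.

The multiplier is 1/(1 − MPC) = 1/0.47.
ΔY = 106/0.47 = 225.53 ≈ 226

ΔY ≈ 226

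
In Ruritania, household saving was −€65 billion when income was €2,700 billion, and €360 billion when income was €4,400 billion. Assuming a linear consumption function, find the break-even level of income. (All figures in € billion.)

Y = 2960

MPS = ΔS/ΔY = (360 − (-65))/(4400 − 2700) = 425/1700 = 0.25
MPC = 1 − MPS = 0.75
From S(2700) = -65: −a + 0.25(2700) = -65, so a = 675 − (-65) = 740
Break-even (S = 0): Y = a/MPS = 740/0.25 = 2960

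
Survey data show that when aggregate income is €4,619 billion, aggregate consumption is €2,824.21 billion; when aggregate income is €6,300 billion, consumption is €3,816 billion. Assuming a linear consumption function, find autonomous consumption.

MPC = ΔC/ΔY = (3816 − 2824.21)/(6300 − 4619) = 991.79/1681 = 0.59
a = C − MPC·Y = 2824.21 − 0.59(4619) = 2824.21 − 2725.21 = 99

a = 99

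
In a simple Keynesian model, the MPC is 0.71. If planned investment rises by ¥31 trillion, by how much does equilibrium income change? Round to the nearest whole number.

The multiplier is 1/(1 − MPC) = 1/0.29.
ΔY = 31/0.29 = 106.90 ≈ 107

ΔY ≈ 107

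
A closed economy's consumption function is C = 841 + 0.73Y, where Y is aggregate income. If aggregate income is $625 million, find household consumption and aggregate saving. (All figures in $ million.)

C = 1297.25; S = -672.25

C = 841 + 0.73(625) = 841 + 456.25 = 1297.25
S = Y − C = 625 − 1297.25 = -672.25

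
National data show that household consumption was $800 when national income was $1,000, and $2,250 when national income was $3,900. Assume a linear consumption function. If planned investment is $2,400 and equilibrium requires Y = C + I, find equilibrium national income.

MPC = (2250 − 800)/(3900 − 1000) = 1450/2900 = 0.5
a = 800 − 0.5(1000) = 300
Equilibrium: Y = 300 + 0.5Y + 2400
0.5Y = 2700, so Y = 2700/0.5 = 5400

Y = 5400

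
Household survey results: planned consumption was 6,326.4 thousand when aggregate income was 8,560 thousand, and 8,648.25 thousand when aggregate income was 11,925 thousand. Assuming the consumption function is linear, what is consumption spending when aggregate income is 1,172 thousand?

C = 1228.68

MPC = (8648.25 − 6326.4)/(11925 − 8560) = 2321.85/3365 = 0.69
a = 6326.4 − 0.69(8560) = 6326.4 − 5906.4 = 420
C = 420 + 0.69(1172) = 420 + 808.68 = 1228.68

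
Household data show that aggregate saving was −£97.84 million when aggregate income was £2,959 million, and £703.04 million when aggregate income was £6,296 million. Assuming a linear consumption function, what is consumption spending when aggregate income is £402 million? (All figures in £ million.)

MPS = ΔS/ΔY = (703.04 − (-97.84))/(6296 − 2959) = 800.88/3337 = 0.24
MPC = 1 − MPS = 0.76
Autonomous saving = -97.84 − 0.24(2959) = -808, so a = 808
C = 808 + 0.76(402) = 808 + 305.52 = 1113.52

C = 1113.52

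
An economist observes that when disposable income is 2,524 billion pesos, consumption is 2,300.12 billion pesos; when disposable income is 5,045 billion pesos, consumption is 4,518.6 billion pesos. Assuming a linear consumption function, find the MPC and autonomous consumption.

MPC = ΔC/ΔY = (4518.6 − 2300.12)/(5045 − 2524) = 2218.48/2521 = 0.88
a = C − MPC·Y = 2300.12 − 0.88(2524) = 2300.12 − 2221.12 = 79

MPC = 0.88; a = 79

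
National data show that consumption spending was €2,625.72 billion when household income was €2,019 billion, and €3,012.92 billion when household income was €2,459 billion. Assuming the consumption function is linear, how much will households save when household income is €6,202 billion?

MPC = (3012.92 − 2625.72)/(2459 − 2019) = 387.2/440 = 0.88
a = 2625.72 − 0.88(2019) = 2625.72 − 1776.72 = 849
C = 849 + 0.88(6202) = 6306.76
S = 6202 − 6306.76 = -104.76

S = -104.76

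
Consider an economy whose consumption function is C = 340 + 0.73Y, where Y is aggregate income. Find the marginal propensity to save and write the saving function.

MPS = 0.27; S = -340 + 0.27Y

MPS = 1 − MPC = 1 − 0.73 = 0.27
S = Y − C = -340 + 0.27Y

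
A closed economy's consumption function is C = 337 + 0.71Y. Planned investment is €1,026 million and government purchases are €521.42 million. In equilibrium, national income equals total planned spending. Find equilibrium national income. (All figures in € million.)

Y = C + I + G = 337 + 0.71Y + 1026 + 521.42
Y − 0.71Y = 1884.42
0.29Y = 1884.42, so Y = 1884.42/0.29 = 6498

Y = 6498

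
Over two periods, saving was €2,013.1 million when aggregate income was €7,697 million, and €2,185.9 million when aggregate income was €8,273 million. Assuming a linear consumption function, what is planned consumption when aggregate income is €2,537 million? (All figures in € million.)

C = 2071.9

MPS = ΔS/ΔY = (2185.9 − 2013.1)/(8273 − 7697) = 172.8/576 = 0.3
MPC = 1 − MPS = 0.7
Autonomous saving = 2013.1 − 0.3(7697) = -296, so a = 296
C = 296 + 0.7(2537) = 296 + 1775.9 = 2071.9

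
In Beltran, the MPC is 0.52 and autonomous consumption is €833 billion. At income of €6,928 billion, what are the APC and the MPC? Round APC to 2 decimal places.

APC = 0.64; MPC = 0.52

MPC = 0.52 (the slope of the consumption function)
C = 833 + 0.52(6928) = 4435.56, so APC = 4435.56/6928 = 0.64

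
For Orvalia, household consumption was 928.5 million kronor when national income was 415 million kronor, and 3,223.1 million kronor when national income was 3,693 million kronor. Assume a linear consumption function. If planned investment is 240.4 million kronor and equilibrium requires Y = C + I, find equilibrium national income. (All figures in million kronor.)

MPC = (3223.1 − 928.5)/(3693 − 415) = 2294.6/3278 = 0.7
a = 928.5 − 0.7(415) = 638
Equilibrium: Y = 638 + 0.7Y + 240.4
0.3Y = 878.4, so Y = 878.4/0.3 = 2928

Y = 2928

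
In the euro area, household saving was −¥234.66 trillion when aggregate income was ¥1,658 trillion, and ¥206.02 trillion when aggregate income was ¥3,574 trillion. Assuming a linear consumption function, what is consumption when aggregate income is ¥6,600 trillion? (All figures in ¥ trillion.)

C = 5698

MPS = ΔS/ΔY = (206.02 − (-234.66))/(3574 − 1658) = 440.68/1916 = 0.23
MPC = 1 − MPS = 0.77
Autonomous saving = -234.66 − 0.23(1658) = -616, so a = 616
C = 616 + 0.77(6600) = 616 + 5082 = 5698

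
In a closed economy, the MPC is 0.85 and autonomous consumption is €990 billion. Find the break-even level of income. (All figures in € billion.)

Y = 6600

At break-even, C = Y: 990 + 0.85Y = Y
0.15Y = 990, so Y = 990/0.15 = 6600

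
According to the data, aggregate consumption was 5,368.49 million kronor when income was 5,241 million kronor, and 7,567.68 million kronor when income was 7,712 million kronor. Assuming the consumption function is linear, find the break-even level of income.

Y = 6400

MPC = (7567.68 − 5368.49)/(7712 − 5241) = 2199.19/2471 = 0.89
a = 5368.49 − 0.89(5241) = 5368.49 − 4664.49 = 704
Break-even: Y = a/(1−MPC) = 704/0.11 = 6400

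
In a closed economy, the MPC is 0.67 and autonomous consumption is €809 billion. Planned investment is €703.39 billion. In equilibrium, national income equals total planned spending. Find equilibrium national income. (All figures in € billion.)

Y = 4583

Y = C + I = 809 + 0.67Y + 703.39
Y − 0.67Y = 1512.39
0.33Y = 1512.39, so Y = 1512.39/0.33 = 4583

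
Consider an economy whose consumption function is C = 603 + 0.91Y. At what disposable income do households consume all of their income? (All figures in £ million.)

At break-even, C = Y: 603 + 0.91Y = Y
0.09Y = 603, so Y = 603/0.09 = 6700

Y = 6700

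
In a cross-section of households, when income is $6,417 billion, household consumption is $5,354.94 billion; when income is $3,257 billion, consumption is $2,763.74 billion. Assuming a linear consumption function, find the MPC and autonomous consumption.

MPC = 0.82; a = 93

MPC = ΔC/ΔY = (5354.94 − 2763.74)/(6417 − 3257) = 2591.2/3160 = 0.82
a = C − MPC·Y = 2763.74 − 0.82(3257) = 2763.74 − 2670.74 = 93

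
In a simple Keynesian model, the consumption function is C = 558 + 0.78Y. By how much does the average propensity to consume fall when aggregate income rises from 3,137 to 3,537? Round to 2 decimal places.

At Y = 3137: C = 558 + 0.78(3137) = 3004.86, APC = 3004.86/3137 = 0.958
At Y = 3537: C = 3316.86, APC = 3316.86/3537 = 0.938
Fall in APC = 0.958 − 0.938 = 0.02

ΔAPC = 0.02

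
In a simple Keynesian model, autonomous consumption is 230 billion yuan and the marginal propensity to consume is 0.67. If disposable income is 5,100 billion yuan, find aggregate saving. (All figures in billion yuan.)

S = 1453

C = 230 + 0.67(5100) = 230 + 3417 = 3647
S = Y − C = 5100 − 3647 = 1453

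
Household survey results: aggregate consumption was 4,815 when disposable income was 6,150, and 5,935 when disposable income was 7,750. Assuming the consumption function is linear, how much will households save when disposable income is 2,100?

MPC = (5935 − 4815)/(7750 − 6150) = 1120/1600 = 0.7
a = 4815 − 0.7(6150) = 4815 − 4305 = 510
C = 510 + 0.7(2100) = 1980
S = 2100 − 1980 = 120

S = 120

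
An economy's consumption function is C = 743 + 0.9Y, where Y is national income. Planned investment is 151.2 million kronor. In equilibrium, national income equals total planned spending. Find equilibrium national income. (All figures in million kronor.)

Y = 8942

Y = C + I = 743 + 0.9Y + 151.2
Y − 0.9Y = 894.2
0.1Y = 894.2, so Y = 894.2/0.1 = 8942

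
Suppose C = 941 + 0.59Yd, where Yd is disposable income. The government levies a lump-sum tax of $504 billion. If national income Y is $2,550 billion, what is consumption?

C = 2148.14

Yd = Y − T = 2550 − 504 = 2046
C = 941 + 0.59(2046) = 941 + 1207.14 = 2148.14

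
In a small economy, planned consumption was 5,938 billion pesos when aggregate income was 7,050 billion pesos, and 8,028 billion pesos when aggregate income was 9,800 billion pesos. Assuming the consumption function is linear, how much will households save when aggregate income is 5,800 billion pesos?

S = 812

MPC = (8028 − 5938)/(9800 − 7050) = 2090/2750 = 0.76
a = 5938 − 0.76(7050) = 5938 − 5358 = 580
C = 580 + 0.76(5800) = 4988
S = 5800 − 4988 = 812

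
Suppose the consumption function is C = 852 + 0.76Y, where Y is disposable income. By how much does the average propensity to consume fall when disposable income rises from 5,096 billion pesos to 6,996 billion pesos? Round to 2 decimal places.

ΔAPC = 0.05

At Y = 5096: C = 852 + 0.76(5096) = 4724.96, APC = 4724.96/5096 = 0.927
At Y = 6996: C = 6168.96, APC = 6168.96/6996 = 0.882
Fall in APC = 0.927 − 0.882 = 0.045 ≈ 0.05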